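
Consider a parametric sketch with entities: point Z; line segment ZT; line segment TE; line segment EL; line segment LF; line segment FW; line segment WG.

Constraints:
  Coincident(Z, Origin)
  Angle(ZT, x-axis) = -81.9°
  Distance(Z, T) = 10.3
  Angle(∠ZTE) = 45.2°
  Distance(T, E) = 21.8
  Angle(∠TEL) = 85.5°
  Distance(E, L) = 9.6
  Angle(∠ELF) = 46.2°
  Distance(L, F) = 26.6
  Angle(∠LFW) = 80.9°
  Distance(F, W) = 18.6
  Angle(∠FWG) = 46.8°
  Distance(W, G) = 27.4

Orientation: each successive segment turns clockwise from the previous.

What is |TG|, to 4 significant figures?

15.47

∠LFW = 80.9° gives FW at 175.9° from the x-axis; with |FW| = 18.6, W = (-25.94, -15.11). ∠FWG = 46.8° gives WG at 42.70° from the x-axis; with |WG| = 27.4, G = (-5.801, 3.467). Then |TG| = |G − T| = 15.47.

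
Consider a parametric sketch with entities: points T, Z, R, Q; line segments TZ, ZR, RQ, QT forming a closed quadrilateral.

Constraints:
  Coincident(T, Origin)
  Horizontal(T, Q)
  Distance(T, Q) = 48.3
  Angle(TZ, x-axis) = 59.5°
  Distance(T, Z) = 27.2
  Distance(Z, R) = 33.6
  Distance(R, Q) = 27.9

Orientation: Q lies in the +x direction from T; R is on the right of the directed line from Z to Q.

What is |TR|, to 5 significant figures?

23.783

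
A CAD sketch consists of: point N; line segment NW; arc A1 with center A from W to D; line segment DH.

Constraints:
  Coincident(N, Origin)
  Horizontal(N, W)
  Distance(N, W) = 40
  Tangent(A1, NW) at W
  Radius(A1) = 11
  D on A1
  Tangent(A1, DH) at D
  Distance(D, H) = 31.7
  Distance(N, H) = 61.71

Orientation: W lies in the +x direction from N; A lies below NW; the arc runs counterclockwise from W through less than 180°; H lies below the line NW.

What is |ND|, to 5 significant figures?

33.706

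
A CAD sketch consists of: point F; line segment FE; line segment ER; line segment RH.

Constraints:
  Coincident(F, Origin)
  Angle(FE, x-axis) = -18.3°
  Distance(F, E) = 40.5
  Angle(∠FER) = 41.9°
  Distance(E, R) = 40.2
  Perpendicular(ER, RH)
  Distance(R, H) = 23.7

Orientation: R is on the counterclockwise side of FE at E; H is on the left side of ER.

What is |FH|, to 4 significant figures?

10.60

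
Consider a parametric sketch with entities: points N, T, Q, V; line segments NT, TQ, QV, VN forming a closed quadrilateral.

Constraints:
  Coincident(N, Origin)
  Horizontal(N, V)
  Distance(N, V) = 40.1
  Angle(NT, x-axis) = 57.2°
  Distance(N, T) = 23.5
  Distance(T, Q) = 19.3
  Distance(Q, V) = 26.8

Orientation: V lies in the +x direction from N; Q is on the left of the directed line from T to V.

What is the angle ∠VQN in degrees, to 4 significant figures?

70.35°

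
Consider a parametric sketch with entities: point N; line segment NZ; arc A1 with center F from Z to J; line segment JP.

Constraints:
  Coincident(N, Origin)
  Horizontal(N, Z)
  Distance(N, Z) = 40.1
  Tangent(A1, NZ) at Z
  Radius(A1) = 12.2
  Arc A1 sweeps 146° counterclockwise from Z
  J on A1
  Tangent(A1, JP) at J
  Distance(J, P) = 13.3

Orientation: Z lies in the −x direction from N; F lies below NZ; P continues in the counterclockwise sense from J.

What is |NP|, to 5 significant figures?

46.623

N is at the origin; N and Z share the same y with |NZ| = 40.1 and Z on the −x side, so Z = (-40.100, 0.0000). Tangency of A1 to NZ means the radius FZ is perpendicular to NZ, so F = Z + (0, -12.2) = (-40.100, -12.200). On A1, Z sits at bearing 90° from F; a 146° counterclockwise sweep puts J at bearing 236°, so J = F + 12.2·(cos 236°, sin 236°) = (-46.922, -22.314). Since A1 is tangent to JP there, FJ ⟂ JP, so JP runs along (−sin 236°, cos 236°); with |JP| = 13.3, P = (-35.896, -29.752). Then |NP| = |P − N| = 46.623.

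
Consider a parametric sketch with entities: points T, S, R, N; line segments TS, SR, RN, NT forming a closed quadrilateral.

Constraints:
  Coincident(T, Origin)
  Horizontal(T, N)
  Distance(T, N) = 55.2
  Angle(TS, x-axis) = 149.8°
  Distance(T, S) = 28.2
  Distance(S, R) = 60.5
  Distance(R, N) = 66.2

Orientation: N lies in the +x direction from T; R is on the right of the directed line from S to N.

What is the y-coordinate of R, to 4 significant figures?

-40.03

Checks: |SR| = 60.50 ✓; |RN| = 66.20 ✓.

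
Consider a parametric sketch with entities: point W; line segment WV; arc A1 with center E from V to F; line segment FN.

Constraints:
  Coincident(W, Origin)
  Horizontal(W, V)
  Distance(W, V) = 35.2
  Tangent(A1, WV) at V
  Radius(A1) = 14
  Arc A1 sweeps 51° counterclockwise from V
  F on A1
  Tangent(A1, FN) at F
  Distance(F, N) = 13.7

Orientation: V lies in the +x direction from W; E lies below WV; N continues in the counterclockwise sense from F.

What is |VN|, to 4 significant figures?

25.12

On A1, V sits at bearing 90° from E; a 51° counterclockwise sweep puts F at bearing 141°, so F = E + 14.0·(cos 141°, sin 141°) = (24.32, -5.190). A1 meets FN tangentially, so EF is at right angles to FN, so FN runs along (−sin 141°, cos 141°); with |FN| = 13.7, N = (15.70, -15.84). Then |VN| = |N − V| = 25.12.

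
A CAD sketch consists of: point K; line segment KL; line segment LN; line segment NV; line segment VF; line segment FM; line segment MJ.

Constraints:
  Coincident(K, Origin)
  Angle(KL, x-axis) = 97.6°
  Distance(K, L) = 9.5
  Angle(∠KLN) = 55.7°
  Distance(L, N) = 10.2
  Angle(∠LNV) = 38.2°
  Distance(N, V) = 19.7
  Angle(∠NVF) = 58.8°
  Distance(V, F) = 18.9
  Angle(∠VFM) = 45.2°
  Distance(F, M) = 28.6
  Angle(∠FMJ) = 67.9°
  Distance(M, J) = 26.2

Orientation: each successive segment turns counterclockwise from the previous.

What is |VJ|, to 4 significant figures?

12.14

K is at the origin; KL runs at 97.6° with length 9.5, so L = (-1.256, 9.417). ∠KLN = 55.7° gives LN at -138.1° from the x-axis; with |LN| = 10.2, N = (-8.848, 2.605). ∠LNV = 38.2° gives NV at 3.700° from the x-axis; with |NV| = 19.7, V = (10.81, 3.876). ∠NVF = 58.8° gives VF at 124.9° from the x-axis; with |VF| = 18.9, F = (-0.003033, 19.38). ∠VFM = 45.2° gives FM at -100.3° from the x-axis; with |FM| = 28.6, M = (-5.117, -8.762). ∠FMJ = 67.9° gives MJ at 11.80° from the x-axis; with |MJ| = 26.2, J = (20.53, -3.405). Then |VJ| = |J − V| = 12.14.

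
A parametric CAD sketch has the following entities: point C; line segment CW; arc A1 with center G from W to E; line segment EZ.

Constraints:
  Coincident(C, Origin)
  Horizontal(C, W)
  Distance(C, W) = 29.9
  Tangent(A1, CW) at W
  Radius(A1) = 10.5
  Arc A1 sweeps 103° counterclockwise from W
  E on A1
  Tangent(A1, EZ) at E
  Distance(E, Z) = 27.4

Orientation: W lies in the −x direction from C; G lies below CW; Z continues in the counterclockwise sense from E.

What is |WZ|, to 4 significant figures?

39.77

C is at the origin; C and W share the same y with |CW| = 29.9 and W on the −x side, so W = (-29.90, 0.000). Since A1 is tangent to CW there, GW ⟂ CW, so G = W + (0, -10.5) = (-29.90, -10.50). On A1, W sits at bearing 90° from G; a 103° counterclockwise sweep puts E at bearing 193°, so E = G + 10.5·(cos 193°, sin 193°) = (-40.13, -12.86). Since A1 is tangent to EZ there, GE ⟂ EZ, so EZ runs along (−sin 193°, cos 193°); with |EZ| = 27.4, Z = (-33.97, -39.56). Then |WZ| = |Z − W| = 39.77.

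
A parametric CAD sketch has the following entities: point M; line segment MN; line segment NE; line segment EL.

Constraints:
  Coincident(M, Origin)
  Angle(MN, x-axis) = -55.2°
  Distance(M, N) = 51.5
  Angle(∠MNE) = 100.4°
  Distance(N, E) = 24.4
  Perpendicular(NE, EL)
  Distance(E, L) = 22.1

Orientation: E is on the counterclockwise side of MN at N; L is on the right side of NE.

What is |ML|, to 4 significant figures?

80.18

M is at the origin; MN runs at -55.2° with length 51.5, so N = 51.5·(cos -55.2°, sin -55.2°) = (29.39, -42.29). ∠MNE = 100.4°, so NE runs at -55.2° + (180° − 100.4°) = 24.40° from the x-axis; with |NE| = 24.4, E = N + 24.4·(cos 24.40°, sin 24.40°) = (51.61, -32.21). NE is perpendicular to EL; with |EL| = 22.1 on the right of NE, L = E + 22.1·(0.4131, -0.9107) = (60.74, -52.34). Then |ML| = |L − M| = 80.18.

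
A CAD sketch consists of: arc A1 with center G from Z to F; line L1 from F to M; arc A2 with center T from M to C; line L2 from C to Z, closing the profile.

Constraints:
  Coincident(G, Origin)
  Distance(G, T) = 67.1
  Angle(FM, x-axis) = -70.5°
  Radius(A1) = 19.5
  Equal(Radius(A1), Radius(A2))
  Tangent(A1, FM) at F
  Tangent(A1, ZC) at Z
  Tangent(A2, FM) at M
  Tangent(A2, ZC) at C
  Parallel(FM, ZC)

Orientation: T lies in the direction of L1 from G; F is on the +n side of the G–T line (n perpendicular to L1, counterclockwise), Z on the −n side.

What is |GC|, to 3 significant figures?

69.9

Tangency of A1 to both parallel lines with radius 19.5 puts F and Z at G ± 19.5·n: F = (18.4, 6.51), Z = (-18.4, -6.51). Equal radii place M and C the same way about T: M = T + 19.5·n = (40.8, -56.7), C = T − 19.5·n = (4.02, -69.8). Then |GC| = |C − G| = 69.9.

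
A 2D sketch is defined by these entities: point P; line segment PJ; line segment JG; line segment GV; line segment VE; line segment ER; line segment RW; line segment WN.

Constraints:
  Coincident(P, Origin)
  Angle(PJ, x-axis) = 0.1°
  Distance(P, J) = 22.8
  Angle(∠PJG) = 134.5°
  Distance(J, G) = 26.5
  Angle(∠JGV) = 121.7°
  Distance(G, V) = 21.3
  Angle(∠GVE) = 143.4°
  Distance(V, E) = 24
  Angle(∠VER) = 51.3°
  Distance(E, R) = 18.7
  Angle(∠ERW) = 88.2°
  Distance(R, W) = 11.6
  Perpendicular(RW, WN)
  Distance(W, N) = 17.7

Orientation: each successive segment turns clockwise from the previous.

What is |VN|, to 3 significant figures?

16.3

∠ERW = 88.2° gives RW at -0.800° from the x-axis; with |RW| = 11.6, W = (29.2, -36.3). RW ⟂ WN, so WN runs at -90.8°; with |WN| = 17.7, N = (28.9, -54.0). Then |VN| = |N − V| = 16.3.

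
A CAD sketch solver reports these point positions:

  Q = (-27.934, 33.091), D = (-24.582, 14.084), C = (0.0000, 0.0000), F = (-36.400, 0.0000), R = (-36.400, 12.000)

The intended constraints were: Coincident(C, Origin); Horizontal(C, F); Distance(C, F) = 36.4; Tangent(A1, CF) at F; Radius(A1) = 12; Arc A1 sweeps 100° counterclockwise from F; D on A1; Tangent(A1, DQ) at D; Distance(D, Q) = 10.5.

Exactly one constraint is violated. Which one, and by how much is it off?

Distance(D, Q) = 10.5 — off by 8.80.

C = (0.00, 0.00) ✓; C.y = 0.00, F.y = 0.00 ✓; |CF| = 36.40 ✓; ∠(RF, FC) = 90.00° ✓; |RF| = 12.00 ✓; bearing(R→D) − bearing(R→F) = 100.0° ✓; |RD| = 12.00 ✓; ∠(RD, DQ) = 90.00° ✓; |DQ| = 19.30 ✗.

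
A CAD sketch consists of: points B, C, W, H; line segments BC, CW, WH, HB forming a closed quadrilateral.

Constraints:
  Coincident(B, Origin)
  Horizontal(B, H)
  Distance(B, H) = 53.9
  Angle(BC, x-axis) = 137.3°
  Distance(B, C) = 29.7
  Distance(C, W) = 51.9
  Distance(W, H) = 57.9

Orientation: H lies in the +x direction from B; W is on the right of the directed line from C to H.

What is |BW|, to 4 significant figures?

25.99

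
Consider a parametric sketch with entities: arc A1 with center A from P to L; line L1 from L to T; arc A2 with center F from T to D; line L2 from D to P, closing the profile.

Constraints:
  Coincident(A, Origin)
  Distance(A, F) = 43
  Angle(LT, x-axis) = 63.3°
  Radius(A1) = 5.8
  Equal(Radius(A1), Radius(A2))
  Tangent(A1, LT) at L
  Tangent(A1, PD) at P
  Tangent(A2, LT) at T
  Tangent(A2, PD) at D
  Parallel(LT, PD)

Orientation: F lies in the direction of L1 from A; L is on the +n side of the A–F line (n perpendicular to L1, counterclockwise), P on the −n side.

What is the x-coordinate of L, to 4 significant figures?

-5.182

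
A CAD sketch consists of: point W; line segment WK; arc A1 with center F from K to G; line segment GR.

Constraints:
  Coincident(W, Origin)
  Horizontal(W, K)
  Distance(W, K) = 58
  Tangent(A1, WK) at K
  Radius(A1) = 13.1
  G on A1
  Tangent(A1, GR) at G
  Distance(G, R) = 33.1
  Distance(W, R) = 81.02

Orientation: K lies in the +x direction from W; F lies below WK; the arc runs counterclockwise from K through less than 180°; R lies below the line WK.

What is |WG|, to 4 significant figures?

51.27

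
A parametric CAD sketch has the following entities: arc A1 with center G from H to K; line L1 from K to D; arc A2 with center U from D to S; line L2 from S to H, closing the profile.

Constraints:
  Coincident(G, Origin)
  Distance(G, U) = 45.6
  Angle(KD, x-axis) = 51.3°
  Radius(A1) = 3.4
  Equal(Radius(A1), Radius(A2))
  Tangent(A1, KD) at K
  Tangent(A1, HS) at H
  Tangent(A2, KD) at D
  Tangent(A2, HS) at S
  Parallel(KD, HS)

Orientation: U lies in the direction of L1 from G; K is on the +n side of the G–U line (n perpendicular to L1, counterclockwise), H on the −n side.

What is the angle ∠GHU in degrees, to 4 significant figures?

85.74°

The slot axis is L1's direction at 51.3°, so u = (cos 51.3°, sin 51.3°) = (0.6252, 0.7804) and n = (−sin 51.3°, cos 51.3°) = (-0.7804, 0.6252). G is at the origin and U lies 45.6 along u from G, so U = 45.6·u = (28.51, 35.59). Tangency of A1 to both parallel lines with radius 3.4 puts K and H at G ± 3.4·n: K = (-2.653, 2.126), H = (2.653, -2.126). Then cos ∠GHU = HG·HU / (|HG||HU|), giving 85.74°.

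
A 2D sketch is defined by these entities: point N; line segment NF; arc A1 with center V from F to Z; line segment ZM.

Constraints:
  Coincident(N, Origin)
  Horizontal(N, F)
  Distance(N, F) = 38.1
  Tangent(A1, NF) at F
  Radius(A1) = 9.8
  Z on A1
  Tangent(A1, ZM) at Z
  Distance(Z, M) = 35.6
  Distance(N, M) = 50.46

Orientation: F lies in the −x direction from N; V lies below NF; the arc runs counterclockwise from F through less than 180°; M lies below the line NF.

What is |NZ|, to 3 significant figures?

48.5

Checks: |VZ| = 9.800 ✓; ∠(VZ, ZM) = 90.00° ✓; |ZM| = 35.60 ✓; |NM| = 50.46 ✓.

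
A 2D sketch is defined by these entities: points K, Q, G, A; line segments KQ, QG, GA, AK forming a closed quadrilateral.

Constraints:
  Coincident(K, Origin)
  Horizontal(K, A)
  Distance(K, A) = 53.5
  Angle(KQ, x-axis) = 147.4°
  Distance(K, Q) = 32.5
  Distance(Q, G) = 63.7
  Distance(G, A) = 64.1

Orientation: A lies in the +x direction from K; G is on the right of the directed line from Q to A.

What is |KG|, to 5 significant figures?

38.849

Checks: |QG| = 63.70 ✓; |GA| = 64.10 ✓.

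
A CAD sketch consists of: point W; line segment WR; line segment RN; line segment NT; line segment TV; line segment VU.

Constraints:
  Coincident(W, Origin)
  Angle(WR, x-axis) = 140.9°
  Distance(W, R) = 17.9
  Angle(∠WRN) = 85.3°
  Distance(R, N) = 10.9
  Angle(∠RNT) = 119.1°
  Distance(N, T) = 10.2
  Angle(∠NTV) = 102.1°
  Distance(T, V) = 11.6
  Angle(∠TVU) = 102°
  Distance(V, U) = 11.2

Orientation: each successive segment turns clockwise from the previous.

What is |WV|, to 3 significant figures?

5.81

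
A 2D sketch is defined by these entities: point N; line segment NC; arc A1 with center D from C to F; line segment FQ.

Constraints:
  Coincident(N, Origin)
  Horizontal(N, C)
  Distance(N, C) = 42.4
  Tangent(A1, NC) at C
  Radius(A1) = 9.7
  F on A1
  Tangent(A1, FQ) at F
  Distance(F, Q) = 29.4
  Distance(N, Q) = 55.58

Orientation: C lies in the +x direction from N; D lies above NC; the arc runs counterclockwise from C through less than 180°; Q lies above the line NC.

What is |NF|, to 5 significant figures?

52.986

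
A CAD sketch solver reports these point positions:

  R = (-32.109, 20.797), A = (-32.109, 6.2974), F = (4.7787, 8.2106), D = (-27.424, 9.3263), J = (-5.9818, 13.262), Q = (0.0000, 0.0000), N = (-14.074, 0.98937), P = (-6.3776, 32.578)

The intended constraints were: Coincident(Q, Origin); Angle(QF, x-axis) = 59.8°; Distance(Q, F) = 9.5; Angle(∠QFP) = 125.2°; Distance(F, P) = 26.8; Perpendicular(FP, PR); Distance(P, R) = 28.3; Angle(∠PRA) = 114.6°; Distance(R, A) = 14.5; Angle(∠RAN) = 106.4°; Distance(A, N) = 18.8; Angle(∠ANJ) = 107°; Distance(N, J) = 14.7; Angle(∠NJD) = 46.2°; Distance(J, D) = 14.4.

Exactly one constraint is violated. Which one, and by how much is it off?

Distance(J, D) = 14.4 — off by 7.40.

Q = (0.00, 0.00) ✓; QF at 59.80° ✓; |QF| = 9.500 ✓; ∠QFP = 125.2° ✓; |FP| = 26.80 ✓; ∠(FP, PR) = 90.00° ✓; |PR| = 28.30 ✓; ∠PRA = 114.6° ✓; |RA| = 14.50 ✓; ∠RAN = 106.4° ✓; |AN| = 18.80 ✓; ∠ANJ = 107.0° ✓; |NJ| = 14.70 ✓; ∠NJD = 46.20° ✓; |JD| = 21.80 ✗.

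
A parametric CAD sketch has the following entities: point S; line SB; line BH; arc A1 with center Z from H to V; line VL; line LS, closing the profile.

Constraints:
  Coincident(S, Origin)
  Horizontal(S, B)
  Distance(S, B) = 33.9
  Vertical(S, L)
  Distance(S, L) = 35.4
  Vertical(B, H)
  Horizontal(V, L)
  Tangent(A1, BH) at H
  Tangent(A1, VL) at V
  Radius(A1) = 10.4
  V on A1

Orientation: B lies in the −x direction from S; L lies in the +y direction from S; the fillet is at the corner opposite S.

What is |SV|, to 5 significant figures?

42.490

The virtual corner opposite S is at (-33.900, 35.400). Since A1 is tangent to BH there, ZH ⟂ BH and since A1 is tangent to VL there, ZV ⟂ VL, with radius 10.4, so the center Z sits 10.4 in from both sides at Z = (-23.500, 25.000). That places the tangent points at H = (-33.900, 25.000) on BH and V = (-23.500, 35.400) on VL. Then |SV| = |V − S| = 42.490.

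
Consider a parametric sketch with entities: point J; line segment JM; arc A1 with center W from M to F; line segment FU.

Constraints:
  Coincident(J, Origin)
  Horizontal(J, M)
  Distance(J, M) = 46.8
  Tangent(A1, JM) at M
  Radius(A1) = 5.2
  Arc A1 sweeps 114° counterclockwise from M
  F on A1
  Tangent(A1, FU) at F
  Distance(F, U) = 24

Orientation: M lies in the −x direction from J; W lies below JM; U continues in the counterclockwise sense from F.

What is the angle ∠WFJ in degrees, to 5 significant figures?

15.924°

Tangency of A1 to JM means the radius WM is perpendicular to JM, so W = M + (0, -5.2) = (-46.800, -5.2000). On A1, M sits at bearing 90° from W; a 114° counterclockwise sweep puts F at bearing 204°, so F = W + 5.2·(cos 204°, sin 204°) = (-51.550, -7.3150). Then cos ∠WFJ = FW·FJ / (|FW||FJ|), giving 15.924°.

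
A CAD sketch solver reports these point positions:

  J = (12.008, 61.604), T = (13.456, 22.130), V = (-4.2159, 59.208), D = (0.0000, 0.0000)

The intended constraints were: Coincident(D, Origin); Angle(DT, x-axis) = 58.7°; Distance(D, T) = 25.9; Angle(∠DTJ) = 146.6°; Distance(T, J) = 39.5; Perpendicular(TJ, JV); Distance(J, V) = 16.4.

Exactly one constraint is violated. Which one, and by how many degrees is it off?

Perpendicular(TJ, JV) — off by 6.30°.

D = (0.00, 0.00) ✓; DT at 58.70° ✓; |DT| = 25.90 ✓; ∠DTJ = 146.6° ✓; |TJ| = 39.50 ✓; ∠(TJ, JV) = 96.30° ✗; |JV| = 16.40 ✓.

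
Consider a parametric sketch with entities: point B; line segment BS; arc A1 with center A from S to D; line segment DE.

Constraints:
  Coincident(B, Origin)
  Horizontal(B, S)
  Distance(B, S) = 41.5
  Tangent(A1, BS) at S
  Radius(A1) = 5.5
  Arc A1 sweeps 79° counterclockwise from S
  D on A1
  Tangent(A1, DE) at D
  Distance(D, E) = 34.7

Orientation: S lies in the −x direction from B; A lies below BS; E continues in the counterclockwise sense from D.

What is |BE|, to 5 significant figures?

65.937

B is at the origin; BS is horizontal with |BS| = 41.5 and S on the −x side, so S = (-41.500, 0.0000). Tangency of A1 to BS means the radius AS is perpendicular to BS, so A = S + (0, -5.5) = (-41.500, -5.5000). On A1, S sits at bearing 90° from A; a 79° counterclockwise sweep puts D at bearing 169°, so D = A + 5.5·(cos 169°, sin 169°) = (-46.899, -4.4506). Since A1 is tangent to DE there, AD ⟂ DE, so DE runs along (−sin 169°, cos 169°); with |DE| = 34.7, E = (-53.520, -38.513). Then |BE| = |E − B| = 65.937.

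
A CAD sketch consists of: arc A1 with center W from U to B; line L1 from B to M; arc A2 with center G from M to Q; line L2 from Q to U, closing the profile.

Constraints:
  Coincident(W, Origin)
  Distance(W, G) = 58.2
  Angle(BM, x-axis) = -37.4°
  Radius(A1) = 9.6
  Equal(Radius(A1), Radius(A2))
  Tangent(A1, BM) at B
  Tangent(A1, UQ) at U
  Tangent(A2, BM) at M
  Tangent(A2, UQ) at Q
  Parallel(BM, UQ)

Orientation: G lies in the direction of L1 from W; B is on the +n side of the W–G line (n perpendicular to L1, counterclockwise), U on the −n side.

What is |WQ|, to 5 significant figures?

58.986

Tangency of A1 to both parallel lines with radius 9.6 puts B and U at W ± 9.6·n: B = (5.8308, 7.6264), U = (-5.8308, -7.6264). Equal radii place M and Q the same way about G: M = G + 9.6·n = (52.066, -27.723), Q = G − 9.6·n = (40.404, -42.976). Then |WQ| = |Q − W| = 58.986.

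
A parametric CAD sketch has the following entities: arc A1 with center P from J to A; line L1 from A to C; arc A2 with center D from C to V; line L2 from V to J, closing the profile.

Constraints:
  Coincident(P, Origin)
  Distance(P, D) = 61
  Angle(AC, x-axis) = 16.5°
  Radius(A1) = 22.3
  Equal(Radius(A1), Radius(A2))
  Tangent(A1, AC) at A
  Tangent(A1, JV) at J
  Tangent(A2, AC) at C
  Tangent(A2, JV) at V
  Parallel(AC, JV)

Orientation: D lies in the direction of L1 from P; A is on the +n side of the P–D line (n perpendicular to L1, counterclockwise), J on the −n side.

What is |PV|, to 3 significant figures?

64.9

The slot axis is L1's direction at 16.5°, so u = (cos 16.5°, sin 16.5°) = (0.959, 0.284) and n = (−sin 16.5°, cos 16.5°) = (-0.284, 0.959). P is at the origin and D lies 61.0 along u from P, so D = 61.0·u = (58.5, 17.3). Tangency of A1 to both parallel lines with radius 22.3 puts A and J at P ± 22.3·n: A = (-6.33, 21.4), J = (6.33, -21.4). Equal radii place C and V the same way about D: C = D + 22.3·n = (52.2, 38.7), V = D − 22.3·n = (64.8, -4.06). Then |PV| = |V − P| = 64.9.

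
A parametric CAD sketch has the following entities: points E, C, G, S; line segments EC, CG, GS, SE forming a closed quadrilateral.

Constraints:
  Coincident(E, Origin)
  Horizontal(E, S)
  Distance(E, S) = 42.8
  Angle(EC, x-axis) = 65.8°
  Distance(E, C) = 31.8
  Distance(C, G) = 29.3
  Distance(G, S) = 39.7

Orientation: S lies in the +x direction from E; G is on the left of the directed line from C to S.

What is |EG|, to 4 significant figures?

56.55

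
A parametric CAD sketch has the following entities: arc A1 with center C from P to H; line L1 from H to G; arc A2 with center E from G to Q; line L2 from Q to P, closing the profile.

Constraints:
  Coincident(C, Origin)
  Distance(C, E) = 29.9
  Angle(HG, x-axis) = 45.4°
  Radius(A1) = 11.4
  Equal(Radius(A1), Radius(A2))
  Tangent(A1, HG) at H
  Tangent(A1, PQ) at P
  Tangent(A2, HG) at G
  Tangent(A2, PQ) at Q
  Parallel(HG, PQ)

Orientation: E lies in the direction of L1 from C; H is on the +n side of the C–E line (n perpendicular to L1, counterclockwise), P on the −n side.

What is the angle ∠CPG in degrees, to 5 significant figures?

52.673°

The slot axis is L1's direction at 45.4°, so u = (cos 45.4°, sin 45.4°) = (0.70215, 0.71203) and n = (−sin 45.4°, cos 45.4°) = (-0.71203, 0.70215). C is at the origin and E lies 29.9 along u from C, so E = 29.9·u = (20.994, 21.290). Tangency of A1 to both parallel lines with radius 11.4 puts H and P at C ± 11.4·n: H = (-8.1171, 8.0045), P = (8.1171, -8.0045). Equal radii place G and Q the same way about E: G = E + 11.4·n = (12.877, 29.294), Q = E − 11.4·n = (29.111, 13.285). Then cos ∠CPG = PC·PG / (|PC||PG|), giving 52.673°.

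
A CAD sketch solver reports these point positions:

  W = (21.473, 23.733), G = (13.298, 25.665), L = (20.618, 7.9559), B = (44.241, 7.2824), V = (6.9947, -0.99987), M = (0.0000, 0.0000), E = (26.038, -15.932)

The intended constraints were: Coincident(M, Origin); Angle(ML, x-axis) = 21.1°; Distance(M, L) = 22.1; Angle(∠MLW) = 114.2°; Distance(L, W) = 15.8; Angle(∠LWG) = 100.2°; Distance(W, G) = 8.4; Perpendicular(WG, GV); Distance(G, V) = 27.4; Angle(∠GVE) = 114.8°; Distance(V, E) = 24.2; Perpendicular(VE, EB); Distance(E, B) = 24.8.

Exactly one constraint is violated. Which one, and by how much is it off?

Distance(E, B) = 24.8 — off by 4.70.

M = (0.00, 0.00) ✓; ML at 21.10° ✓; |ML| = 22.10 ✓; ∠MLW = 114.2° ✓; |LW| = 15.80 ✓; ∠LWG = 100.2° ✓; |WG| = 8.400 ✓; ∠(WG, GV) = 90.00° ✓; |GV| = 27.40 ✓; ∠GVE = 114.8° ✓; |VE| = 24.20 ✓; ∠(VE, EB) = 90.00° ✓; |EB| = 29.50 ✗.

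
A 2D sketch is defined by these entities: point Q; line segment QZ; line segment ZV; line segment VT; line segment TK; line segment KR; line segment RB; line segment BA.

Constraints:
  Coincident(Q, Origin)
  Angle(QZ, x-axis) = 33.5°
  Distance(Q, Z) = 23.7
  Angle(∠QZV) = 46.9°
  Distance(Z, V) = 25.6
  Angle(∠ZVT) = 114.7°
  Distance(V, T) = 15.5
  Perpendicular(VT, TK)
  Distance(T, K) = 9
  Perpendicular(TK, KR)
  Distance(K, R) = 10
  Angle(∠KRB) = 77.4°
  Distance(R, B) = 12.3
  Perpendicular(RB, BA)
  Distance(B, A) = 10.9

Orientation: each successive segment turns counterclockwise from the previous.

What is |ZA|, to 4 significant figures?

37.97

Q is at the origin; QZ runs at 33.5° with length 23.7, so Z = (19.76, 13.08). ∠QZV = 46.9° gives ZV at 166.6° from the x-axis; with |ZV| = 25.6, V = (-5.140, 19.01). ∠ZVT = 114.7° gives VT at -128.1° from the x-axis; with |VT| = 15.5, T = (-14.70, 6.816). VT is perpendicular to TK, so TK runs at -38.10°; with |TK| = 9.0, K = (-7.622, 1.263). TK is perpendicular to KR, so KR runs at 51.90°; with |KR| = 10.0, R = (-1.451, 9.132). ∠KRB = 77.4° gives RB at 154.5° from the x-axis; with |RB| = 12.3, B = (-12.55, 14.43). RB is perpendicular to BA, so BA runs at -115.5°; with |BA| = 10.9, A = (-17.25, 4.589). Then |ZA| = |A − Z| = 37.97.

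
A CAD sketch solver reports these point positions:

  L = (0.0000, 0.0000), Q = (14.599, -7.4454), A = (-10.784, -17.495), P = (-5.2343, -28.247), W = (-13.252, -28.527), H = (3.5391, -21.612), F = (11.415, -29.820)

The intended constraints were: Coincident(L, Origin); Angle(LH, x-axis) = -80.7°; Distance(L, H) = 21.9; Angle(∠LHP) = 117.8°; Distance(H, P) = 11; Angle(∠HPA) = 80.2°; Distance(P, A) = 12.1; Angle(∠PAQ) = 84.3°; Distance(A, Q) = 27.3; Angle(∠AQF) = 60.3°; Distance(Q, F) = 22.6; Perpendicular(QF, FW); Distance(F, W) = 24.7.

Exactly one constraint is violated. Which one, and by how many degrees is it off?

Perpendicular(QF, FW) — off by 5.10°.

L = (0.00, 0.00) ✓; LH at -80.70° ✓; |LH| = 21.90 ✓; ∠LHP = 117.8° ✓; |HP| = 11.00 ✓; ∠HPA = 80.20° ✓; |PA| = 12.10 ✓; ∠PAQ = 84.30° ✓; |AQ| = 27.30 ✓; ∠AQF = 60.30° ✓; |QF| = 22.60 ✓; ∠(QF, FW) = 84.90° ✗; |FW| = 24.70 ✓.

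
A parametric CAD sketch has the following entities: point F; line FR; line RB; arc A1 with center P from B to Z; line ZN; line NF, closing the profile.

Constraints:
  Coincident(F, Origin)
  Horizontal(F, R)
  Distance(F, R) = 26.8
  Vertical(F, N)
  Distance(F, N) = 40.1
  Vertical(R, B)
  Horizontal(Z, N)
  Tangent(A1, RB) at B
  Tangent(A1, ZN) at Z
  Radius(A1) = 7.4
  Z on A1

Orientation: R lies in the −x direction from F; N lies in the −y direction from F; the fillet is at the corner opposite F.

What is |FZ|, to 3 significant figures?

44.5

F is at the origin; F and R share the same y with |FR| = 26.8 and R on the −x side, so R = (-26.8, 0.00). FN is vertical with |FN| = 40.1 and N on the −y side, so N = (0.00, -40.1). The virtual corner opposite F is at (-26.8, -40.1). The tangent condition forces PB to be normal to RB and the tangent condition forces PZ to be normal to ZN, with radius 7.4, so the center P sits 7.4 in from both sides at P = (-19.4, -32.7). That places the tangent points at B = (-26.8, -32.7) on RB and Z = (-19.4, -40.1) on ZN. Then |FZ| = |Z − F| = 44.5.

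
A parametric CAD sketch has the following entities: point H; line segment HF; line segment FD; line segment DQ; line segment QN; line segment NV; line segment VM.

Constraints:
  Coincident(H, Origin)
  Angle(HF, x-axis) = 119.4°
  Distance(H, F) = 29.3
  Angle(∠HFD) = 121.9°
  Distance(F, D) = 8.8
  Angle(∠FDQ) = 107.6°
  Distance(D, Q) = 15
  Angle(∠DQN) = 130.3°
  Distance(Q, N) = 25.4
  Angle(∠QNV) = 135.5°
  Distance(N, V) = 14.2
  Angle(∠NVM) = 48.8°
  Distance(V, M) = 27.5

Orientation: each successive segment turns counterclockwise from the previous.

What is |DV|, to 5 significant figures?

45.254

H is at the origin; HF runs at 119.4° with length 29.3, so F = (-14.383, 25.527). ∠HFD = 121.9° gives FD at 177.50° from the x-axis; with |FD| = 8.8, D = (-23.175, 25.910). ∠FDQ = 107.6° gives DQ at -110.10° from the x-axis; with |DQ| = 15.0, Q = (-28.330, 11.824). ∠DQN = 130.3° gives QN at -60.400° from the x-axis; with |QN| = 25.4, N = (-15.784, -10.261). ∠QNV = 135.5° gives NV at -15.900° from the x-axis; with |NV| = 14.2, V = (-2.1271, -14.151). Then |DV| = |V − D| = 45.254.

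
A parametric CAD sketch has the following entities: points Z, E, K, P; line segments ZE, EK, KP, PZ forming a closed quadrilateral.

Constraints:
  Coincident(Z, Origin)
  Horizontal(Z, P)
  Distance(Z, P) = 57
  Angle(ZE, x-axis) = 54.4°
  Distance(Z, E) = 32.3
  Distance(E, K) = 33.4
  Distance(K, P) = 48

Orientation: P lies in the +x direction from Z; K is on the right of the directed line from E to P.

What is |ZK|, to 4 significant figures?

10.99

Checks: |EK| = 33.40 ✓; |KP| = 48.00 ✓.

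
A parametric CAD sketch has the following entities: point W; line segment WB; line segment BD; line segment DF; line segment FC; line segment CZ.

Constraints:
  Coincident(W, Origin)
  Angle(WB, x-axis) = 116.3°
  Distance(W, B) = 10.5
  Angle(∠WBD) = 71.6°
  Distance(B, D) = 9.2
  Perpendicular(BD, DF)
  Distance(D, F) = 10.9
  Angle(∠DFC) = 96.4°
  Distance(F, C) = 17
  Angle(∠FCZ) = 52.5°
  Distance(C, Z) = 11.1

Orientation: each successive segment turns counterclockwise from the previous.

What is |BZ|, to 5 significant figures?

3.8302

W is at the origin; WB runs at 116.3° with length 10.5, so B = (-4.6522, 9.4131). ∠WBD = 71.6° gives BD at -135.30° from the x-axis; with |BD| = 9.2, D = (-11.192, 2.9419). BD ⟂ DF, so DF runs at -45.300°; with |DF| = 10.9, F = (-3.5246, -4.8058). ∠DFC = 96.4° gives FC at 38.300° from the x-axis; with |FC| = 17.0, C = (9.8166, 5.7304). ∠FCZ = 52.5° gives CZ at 165.80° from the x-axis; with |CZ| = 11.1, Z = (-0.94425, 8.4533). Then |BZ| = |Z − B| = 3.8302.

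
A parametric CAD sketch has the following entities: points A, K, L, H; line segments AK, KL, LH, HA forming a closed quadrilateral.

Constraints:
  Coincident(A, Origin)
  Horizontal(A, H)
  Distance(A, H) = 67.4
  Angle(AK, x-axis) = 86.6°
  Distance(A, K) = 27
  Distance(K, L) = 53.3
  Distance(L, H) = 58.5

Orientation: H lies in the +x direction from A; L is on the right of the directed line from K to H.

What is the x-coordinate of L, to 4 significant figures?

14.41

A is at the origin; A and H share the same y with |AH| = 67.4 and H in +x, so H = (67.4, 0). AK runs at 86.6° with |AK| = 27.0, so K = (1.601, 26.95). L is determined by |KL| = 53.3 and |LH| = 58.5 together: it lies at the intersection of circle(K, 53.3) and circle(H, 58.5). With |KH| = 71.10, the foot of the radical line on KH is 31.46 from K and the perpendicular offset is √(53.3² − 31.46²) = 43.02. Taking the right-of-KH solution: L = (14.41, -24.79).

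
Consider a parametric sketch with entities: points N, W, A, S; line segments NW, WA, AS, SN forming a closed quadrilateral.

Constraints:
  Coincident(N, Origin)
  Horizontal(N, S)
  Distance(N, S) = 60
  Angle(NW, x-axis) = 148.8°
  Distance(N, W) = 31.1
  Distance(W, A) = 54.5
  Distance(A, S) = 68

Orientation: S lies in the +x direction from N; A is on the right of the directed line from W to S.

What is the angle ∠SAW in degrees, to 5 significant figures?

91.277°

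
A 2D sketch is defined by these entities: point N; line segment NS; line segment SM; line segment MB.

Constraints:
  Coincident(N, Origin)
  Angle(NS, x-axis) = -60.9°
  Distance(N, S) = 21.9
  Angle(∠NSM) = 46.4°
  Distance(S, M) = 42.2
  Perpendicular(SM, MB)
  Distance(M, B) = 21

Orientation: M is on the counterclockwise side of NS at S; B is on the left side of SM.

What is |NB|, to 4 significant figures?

27.58

N is at the origin; NS runs at -60.9° with length 21.9, so S = 21.9·(cos -60.9°, sin -60.9°) = (10.65, -19.14). ∠NSM = 46.4°, so SM runs at -60.9° + (180° − 46.4°) = 72.70° from the x-axis; with |SM| = 42.2, M = S + 42.2·(cos 72.70°, sin 72.70°) = (23.20, 21.16). SM is perpendicular to MB; with |MB| = 21.0 on the left of SM, B = M + 21.0·(-0.9548, 0.2974) = (3.150, 27.40). Then |NB| = |B − N| = 27.58.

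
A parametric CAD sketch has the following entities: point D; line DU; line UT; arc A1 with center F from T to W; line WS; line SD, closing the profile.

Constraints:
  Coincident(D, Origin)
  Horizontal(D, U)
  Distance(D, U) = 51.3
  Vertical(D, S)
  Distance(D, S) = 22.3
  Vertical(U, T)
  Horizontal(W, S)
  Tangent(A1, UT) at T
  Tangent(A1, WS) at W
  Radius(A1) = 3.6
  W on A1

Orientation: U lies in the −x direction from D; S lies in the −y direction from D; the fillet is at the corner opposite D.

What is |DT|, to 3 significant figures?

54.6

The virtual corner opposite D is at (-51.3, -22.3). Since A1 is tangent to UT there, FT ⟂ UT and the tangent condition forces FW to be normal to WS, with radius 3.6, so the center F sits 3.6 in from both sides at F = (-47.7, -18.7). That places the tangent points at T = (-51.3, -18.7) on UT and W = (-47.7, -22.3) on WS. Then |DT| = |T − D| = 54.6.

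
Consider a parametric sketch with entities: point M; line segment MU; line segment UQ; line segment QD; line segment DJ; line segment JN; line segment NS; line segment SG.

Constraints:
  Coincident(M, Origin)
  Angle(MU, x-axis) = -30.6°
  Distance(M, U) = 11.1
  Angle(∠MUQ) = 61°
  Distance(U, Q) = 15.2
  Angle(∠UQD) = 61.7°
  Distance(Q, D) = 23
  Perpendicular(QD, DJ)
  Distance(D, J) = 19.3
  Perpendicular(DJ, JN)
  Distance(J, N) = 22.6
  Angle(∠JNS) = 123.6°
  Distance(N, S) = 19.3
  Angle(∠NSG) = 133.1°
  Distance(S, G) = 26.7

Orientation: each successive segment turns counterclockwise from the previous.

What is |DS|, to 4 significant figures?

33.44

DJ ⟂ JN, so JN runs at 26.70°; with |JN| = 22.6, N = (18.29, -7.878). ∠JNS = 123.6° gives NS at 83.10° from the x-axis; with |NS| = 19.3, S = (20.61, 11.28). Then |DS| = |S − D| = 33.44.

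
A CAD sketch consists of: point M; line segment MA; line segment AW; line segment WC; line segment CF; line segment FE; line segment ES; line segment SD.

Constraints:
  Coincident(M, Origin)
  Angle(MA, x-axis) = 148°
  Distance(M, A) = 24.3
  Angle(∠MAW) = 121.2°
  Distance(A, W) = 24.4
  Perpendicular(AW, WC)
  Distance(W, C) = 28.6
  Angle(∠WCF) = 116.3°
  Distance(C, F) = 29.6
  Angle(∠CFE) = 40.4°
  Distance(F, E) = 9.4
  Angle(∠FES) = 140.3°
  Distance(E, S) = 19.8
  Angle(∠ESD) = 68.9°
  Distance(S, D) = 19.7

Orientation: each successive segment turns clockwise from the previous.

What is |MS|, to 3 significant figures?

32.0

M is at the origin; MA runs at 148.0° with length 24.3, so A = (-20.6, 12.9). ∠MAW = 121.2° gives AW at 89.2° from the x-axis; with |AW| = 24.4, W = (-20.3, 37.3). AW ⟂ WC, so WC runs at -0.800°; with |WC| = 28.6, C = (8.33, 36.9). ∠WCF = 116.3° gives CF at -64.5° from the x-axis; with |CF| = 29.6, F = (21.1, 10.2). ∠CFE = 40.4° gives FE at 156° from the x-axis; with |FE| = 9.4, E = (12.5, 14.0). ∠FES = 140.3° gives ES at 116° from the x-axis; with |ES| = 19.8, S = (3.75, 31.8). Then |MS| = |S − M| = 32.0.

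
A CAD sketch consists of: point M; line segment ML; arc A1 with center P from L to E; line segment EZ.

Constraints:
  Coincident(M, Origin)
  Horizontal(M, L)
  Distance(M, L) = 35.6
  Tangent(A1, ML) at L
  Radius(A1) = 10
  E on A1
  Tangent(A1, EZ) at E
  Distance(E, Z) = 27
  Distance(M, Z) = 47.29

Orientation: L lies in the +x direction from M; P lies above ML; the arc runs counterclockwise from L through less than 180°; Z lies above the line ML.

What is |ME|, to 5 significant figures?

46.536

M is at the origin; ML is horizontal with |ML| = 35.6 and L on the +x side, so L = (35.600, 0.0000). A1 meets ML tangentially, so PL is at right angles to ML, so P = L + (0, 10) = (35.600, 10.000). Since PE ⟂ EZ (tangency), |PZ| = √(10.0² + 27.0²) = 28.792 regardless of where E sits on A1. So Z lies on both circle(M, 47.29) and circle(P, 28.792); the above-ML intersection is Z = (28.335, 37.861). E is the foot of the tangent from Z: E = (43.798, 15.727).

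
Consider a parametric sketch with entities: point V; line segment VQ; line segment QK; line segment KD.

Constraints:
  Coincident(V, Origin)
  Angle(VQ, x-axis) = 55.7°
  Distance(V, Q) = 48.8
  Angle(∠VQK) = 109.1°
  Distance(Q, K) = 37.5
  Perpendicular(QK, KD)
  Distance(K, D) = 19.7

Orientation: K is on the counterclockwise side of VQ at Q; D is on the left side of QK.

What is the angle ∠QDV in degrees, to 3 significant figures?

54.0°

V is at the origin; VQ runs at 55.7° with length 48.8, so Q = 48.8·(cos 55.7°, sin 55.7°) = (27.5, 40.3). ∠VQK = 109.1°, so QK runs at 55.7° + (180° − 109.1°) = 127° from the x-axis; with |QK| = 37.5, K = Q + 37.5·(cos 127°, sin 127°) = (5.14, 70.4). QK is perpendicular to KD; with |KD| = 19.7 on the left of QK, D = K + 19.7·(-0.803, -0.596) = (-10.7, 58.7). Then cos ∠QDV = DQ·DV / (|DQ||DV|), giving 54.0°.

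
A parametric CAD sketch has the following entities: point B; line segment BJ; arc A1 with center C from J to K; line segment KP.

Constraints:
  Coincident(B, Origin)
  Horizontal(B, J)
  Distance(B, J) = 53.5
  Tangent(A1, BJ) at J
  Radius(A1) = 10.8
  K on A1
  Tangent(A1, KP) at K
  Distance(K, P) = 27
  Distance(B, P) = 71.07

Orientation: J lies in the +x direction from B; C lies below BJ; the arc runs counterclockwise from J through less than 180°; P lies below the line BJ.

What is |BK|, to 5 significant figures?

47.488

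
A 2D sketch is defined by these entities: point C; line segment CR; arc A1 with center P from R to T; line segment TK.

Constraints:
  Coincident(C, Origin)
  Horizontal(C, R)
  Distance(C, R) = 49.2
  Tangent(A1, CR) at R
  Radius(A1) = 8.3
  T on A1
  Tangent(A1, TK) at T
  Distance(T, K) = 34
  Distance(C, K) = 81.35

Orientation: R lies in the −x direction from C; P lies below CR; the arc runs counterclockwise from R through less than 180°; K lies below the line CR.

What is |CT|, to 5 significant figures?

56.293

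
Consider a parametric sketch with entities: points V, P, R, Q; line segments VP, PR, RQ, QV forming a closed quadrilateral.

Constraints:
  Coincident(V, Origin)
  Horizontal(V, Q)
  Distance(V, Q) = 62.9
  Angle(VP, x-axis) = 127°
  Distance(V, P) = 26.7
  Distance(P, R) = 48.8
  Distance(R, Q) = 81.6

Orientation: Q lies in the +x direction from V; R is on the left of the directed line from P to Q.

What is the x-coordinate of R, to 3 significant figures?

10.3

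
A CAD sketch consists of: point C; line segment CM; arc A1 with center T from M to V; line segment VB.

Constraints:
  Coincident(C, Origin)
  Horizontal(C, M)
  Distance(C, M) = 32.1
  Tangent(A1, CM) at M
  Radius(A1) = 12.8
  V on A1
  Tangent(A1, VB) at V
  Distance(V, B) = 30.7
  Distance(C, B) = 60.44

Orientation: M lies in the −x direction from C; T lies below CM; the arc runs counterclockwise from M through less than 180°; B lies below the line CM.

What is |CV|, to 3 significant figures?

47.1

C is at the origin; C and M share the same y with |CM| = 32.1 and M on the −x side, so M = (-32.1, 0.00). Since A1 is tangent to CM there, TM ⟂ CM, so T = M + (0, -12.8) = (-32.1, -12.8). Since TV ⟂ VB (tangency), |TB| = √(12.8² + 30.7²) = 33.3 regardless of where V sits on A1. So B lies on both circle(C, 60.44) and circle(T, 33.3); the below-CM intersection is B = (-40.3, -45.0). V is the foot of the tangent from B: V = (-44.8, -14.7).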